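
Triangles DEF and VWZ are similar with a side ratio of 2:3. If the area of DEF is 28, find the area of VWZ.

The ratio of areas of similar triangles = (side ratio)^2.
Side ratio = 2:3, so area ratio = 4:9.
Area of VWZ / Area of DEF = 9/4
Area of VWZ = 28 * 9/4 = 63

63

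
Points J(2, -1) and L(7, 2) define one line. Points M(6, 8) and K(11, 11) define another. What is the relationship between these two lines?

Slope of line 1: m1 = (2 - -1)/(7 - 2) = 3/5 = 3/5
Slope of line 2: m2 = (11 - 8)/(11 - 6) = 3/5 = 3/5
Since m1 = m2 = 3/5, the lines are parallel.

Parallel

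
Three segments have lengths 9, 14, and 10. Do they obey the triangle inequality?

Sort the sides: 9, 10, 14.
It suffices to check that the sum of the two smallest exceeds the largest:
9 + 10 = 19 > 14. ✓
Yes, a valid triangle can be formed.

Yes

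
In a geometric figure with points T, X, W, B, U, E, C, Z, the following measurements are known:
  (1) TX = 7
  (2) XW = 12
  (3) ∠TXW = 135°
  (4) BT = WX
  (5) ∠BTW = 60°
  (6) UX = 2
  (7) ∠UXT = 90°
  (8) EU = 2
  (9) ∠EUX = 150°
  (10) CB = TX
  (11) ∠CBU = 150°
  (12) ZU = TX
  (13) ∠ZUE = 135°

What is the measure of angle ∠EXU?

Step 1: By the law of cosines on triangle XUE: XE² = 2² + 2² − 2·2·2·cos(150°) = 14.93, so XE ≈ 3.86.
Step 2: By the inverse law of cosines on triangle EXU: cos(∠EXU) = (3.86² + 2² − 2²) / (2·3.86·2) = 14.93/15.45 = 0.9659, so ∠EXU = 15°.

Therefore, the measure of angle ∠EXU = 15°.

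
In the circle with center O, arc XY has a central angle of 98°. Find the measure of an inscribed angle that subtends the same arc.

Inscribed angle = 98° / 2 = 49° (inscribed angle theorem).

49°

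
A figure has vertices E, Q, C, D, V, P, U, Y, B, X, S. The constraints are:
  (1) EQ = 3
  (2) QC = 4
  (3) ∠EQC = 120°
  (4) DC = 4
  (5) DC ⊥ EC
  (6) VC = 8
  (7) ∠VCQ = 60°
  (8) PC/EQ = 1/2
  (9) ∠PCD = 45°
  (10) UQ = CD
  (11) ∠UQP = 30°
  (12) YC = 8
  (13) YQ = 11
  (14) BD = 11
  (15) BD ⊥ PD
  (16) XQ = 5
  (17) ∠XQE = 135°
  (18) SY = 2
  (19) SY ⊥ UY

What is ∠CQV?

Step 1: By the law of cosines on triangle QCV: QV² = 4² + 8² − 2·4·8·cos(60°) = 48, so QV = 4·√3.
Step 2: By the inverse law of cosines on triangle CQV: cos(∠CQV) = (4² + (4·√3)² − 8²) / (2·4·4·√3) = 0/55.43 = 0, so ∠CQV = 90°.

Therefore, the measure of angle ∠CQV = 90°.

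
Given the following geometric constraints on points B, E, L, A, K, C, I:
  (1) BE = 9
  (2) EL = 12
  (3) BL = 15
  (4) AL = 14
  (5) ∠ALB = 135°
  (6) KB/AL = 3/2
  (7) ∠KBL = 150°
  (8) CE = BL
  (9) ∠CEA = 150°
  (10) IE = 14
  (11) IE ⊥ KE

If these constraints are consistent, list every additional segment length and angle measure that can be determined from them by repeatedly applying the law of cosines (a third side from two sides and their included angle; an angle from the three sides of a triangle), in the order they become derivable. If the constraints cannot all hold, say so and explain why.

The constraints are consistent. Derivable facts, in order:
After 1 step:
- BA ≈ 26.8
- LK ≈ 34.81
- ∠BEL = 90°
- ∠BLE = 36.87°
- ∠EBL = 53.13°
After 2 steps:
- ∠ABL = 21.68°
- ∠BAL = 23.32°
- ∠BKL = 12.44°
- ∠BLK = 17.56°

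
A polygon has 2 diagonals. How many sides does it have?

Using d = n(n - 3)/2, we solve 2 = n(n - 3)/2.
So n(n - 3) = 4.
Testing n = 4: 4 * 1 = 4 = 4. Correct.
The polygon has 4 sides.

4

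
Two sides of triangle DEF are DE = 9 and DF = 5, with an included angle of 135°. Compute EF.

By the law of cosines: EF^2 = DE^2 + DF^2 - 2*DE*DF*cos(D)
EF^2 = 9^2 + 5^2 - 2*9*5*cos(135°)
EF^2 = 81 + 25 - 90*(-sqrt(2)/2)
EF^2 = 45*sqrt(2) + 106
EF = sqrt(45*sqrt(2) + 106)

sqrt(45*sqrt(2) + 106)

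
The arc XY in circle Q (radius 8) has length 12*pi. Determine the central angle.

The full circumference is 2πr = 16*pi.
The arc is 12*pi / 16*pi = 3/4 of the full circle.
So the central angle = 3/4 × 360° = 270°.

270°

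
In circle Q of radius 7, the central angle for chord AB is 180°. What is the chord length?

Drop a perpendicular from the center to the chord, bisecting both the chord and the central angle.
Each half-chord = r sin(θ/2) = 7 sin(90°).
The full chord = 2 × 7 × sin(90°) = 14.

14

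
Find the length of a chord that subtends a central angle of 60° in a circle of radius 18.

Drop a perpendicular from the center to the chord, bisecting both the chord and the central angle.
Each half-chord = r sin(θ/2) = 18 sin(30°).
The full chord = 2 × 18 × sin(30°) = 18.

18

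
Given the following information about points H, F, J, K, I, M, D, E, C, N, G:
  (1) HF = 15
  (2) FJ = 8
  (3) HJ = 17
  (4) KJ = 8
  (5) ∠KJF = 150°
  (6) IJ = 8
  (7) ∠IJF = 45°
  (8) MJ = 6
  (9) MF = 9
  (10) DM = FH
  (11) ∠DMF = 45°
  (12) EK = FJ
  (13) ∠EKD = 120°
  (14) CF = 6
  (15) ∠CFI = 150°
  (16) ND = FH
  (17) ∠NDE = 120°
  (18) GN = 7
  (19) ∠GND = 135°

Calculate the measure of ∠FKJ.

Step 1: By the law of cosines on triangle KJF: KF² = 8² + 8² − 2·8·8·cos(150°) = 238.85, so KF ≈ 15.45.
Step 2: By the inverse law of cosines on triangle FKJ: cos(∠FKJ) = (15.45² + 8² − 8²) / (2·15.45·8) = 238.85/247.28 = 0.9659, so ∠FKJ = 15°.

Therefore, the measure of angle ∠FKJ = 15°.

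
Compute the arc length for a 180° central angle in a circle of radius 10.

The full circumference is 2πr = 2π(10) = 20*pi.
The arc spans 180° out of 360°, which is a fraction of 1/2.
Arc length = 20*pi × 1/2 = 10*pi.

10*pi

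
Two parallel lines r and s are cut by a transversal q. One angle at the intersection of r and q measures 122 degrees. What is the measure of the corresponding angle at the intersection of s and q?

Corresponding angles are equal: 122 degrees.

122 degrees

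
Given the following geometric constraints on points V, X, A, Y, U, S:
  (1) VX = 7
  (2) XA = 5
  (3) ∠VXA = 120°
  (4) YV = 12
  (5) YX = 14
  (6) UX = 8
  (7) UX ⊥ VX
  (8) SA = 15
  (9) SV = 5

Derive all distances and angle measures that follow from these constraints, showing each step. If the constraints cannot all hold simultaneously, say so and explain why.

The constraints are consistent.

Step 1: From VX = 7, XA = 5, and ∠VXA = 120°, by the law of cosines:
  VA² = VX² + XA² - 2·VX·XA·cos(120°) = 49 + 25 + 35 = 109
  VA = √109

Step 2: From VX = 7, XU = 8, and ∠VXU = 90°, by the law of cosines:
  VU² = VX² + XU² - 2·VX·XU·cos(90°) = 49 + 64 - 0 = 113
  VU = √113

Step 3: From VX = 7, VY = 12, XY = 14, by the inverse law of cosines:
  cos(∠XVY) = (VX² + VY² - XY²) / (2·VX·VY)
  ∠XVY = 91.02°

Step 4: From XV = 7, XY = 14, VY = 12, by the inverse law of cosines:
  cos(∠VXY) = (XV² + XY² - VY²) / (2·XV·XY)
  ∠VXY = 58.98°

Step 5: From YV = 12, YX = 14, VX = 7, by the inverse law of cosines:
  cos(∠VYX) = (YV² + YX² - VX²) / (2·YV·YX)
  ∠VYX = 29.99°

Step 6: From VA = √109, VS = 5, AS = 15, by the inverse law of cosines:
  cos(∠AVS) = (VA² + VS² - AS²) / (2·VA·VS)
  ∠AVS = 150.65°

Step 7: From VA = √109, VX = 7, AX = 5, by the inverse law of cosines:
  cos(∠AVX) = (VA² + VX² - AX²) / (2·VA·VX)
  ∠AVX = 24.5°

Step 8: From VU = √113, VX = 7, UX = 8, by the inverse law of cosines:
  cos(∠UVX) = (VU² + VX² - UX²) / (2·VU·VX)
  ∠UVX = 48.81°

Step 9: From AS = 15, AV = √109, SV = 5, by the inverse law of cosines:
  cos(∠SAV) = (AS² + AV² - SV²) / (2·AS·AV)
  ∠SAV = 9.4°

Step 10: From AV = √109, AX = 5, VX = 7, by the inverse law of cosines:
  cos(∠VAX) = (AV² + AX² - VX²) / (2·AV·AX)
  ∠VAX = 35.5°

Step 11: From UV = √113, UX = 8, VX = 7, by the inverse law of cosines:
  cos(∠VUX) = (UV² + UX² - VX²) / (2·UV·UX)
  ∠VUX = 41.19°

Step 12: From SA = 15, SV = 5, AV = √109, by the inverse law of cosines:
  cos(∠ASV) = (SA² + SV² - AV²) / (2·SA·SV)
  ∠ASV = 19.95°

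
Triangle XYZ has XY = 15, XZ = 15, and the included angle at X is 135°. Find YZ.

By the law of cosines: YZ^2 = XY^2 + XZ^2 - 2*XY*XZ*cos(X)
YZ^2 = 15^2 + 15^2 - 2*15*15*cos(135°)
YZ^2 = 225 + 225 - 450*(-sqrt(2)/2)
YZ^2 = 225*sqrt(2) + 450
YZ = 15*sqrt(sqrt(2) + 2)

15*sqrt(sqrt(2) + 2)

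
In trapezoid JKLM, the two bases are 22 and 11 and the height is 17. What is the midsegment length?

The midsegment (median) of a trapezoid connects the midpoints of the non-parallel sides.
Its length is the average of the two bases: (22 + 11) / 2 = 33/2.

33/2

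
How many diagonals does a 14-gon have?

The number of diagonals in an n-gon is n(n - 3)/2.
For n = 14: 14(14 - 3)/2 = 14 × 11 / 2 = 77.

77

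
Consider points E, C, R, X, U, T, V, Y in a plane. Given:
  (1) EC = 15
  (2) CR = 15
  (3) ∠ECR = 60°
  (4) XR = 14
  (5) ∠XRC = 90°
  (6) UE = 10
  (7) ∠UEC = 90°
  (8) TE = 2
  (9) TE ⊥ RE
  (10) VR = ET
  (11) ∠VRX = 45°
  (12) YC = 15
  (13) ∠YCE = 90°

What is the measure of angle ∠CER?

Step 1: By the law of cosines on triangle ECR: ER² = 15² + 15² − 2·15·15·cos(60°) = 225, so ER = 15.
Step 2: By the inverse law of cosines on triangle CER: cos(∠CER) = (15² + 15² − 15²) / (2·15·15) = 225/450 = 0.5, so ∠CER = 60°.

Therefore, the measure of angle ∠CER = 60°.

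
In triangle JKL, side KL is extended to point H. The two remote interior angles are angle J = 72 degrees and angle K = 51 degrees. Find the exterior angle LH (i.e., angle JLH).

Exterior angle = 72 + 51 = 123 degrees (exterior angle theorem).

123 degrees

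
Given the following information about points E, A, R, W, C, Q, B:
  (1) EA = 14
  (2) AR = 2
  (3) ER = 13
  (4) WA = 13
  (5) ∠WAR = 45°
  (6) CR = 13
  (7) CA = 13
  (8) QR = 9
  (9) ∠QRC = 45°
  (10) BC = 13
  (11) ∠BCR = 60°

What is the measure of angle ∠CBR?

Step 1: By the law of cosines on triangle BCR: BR² = 13² + 13² − 2·13·13·cos(60°) = 169, so BR = 13.
Step 2: By the inverse law of cosines on triangle CBR: cos(∠CBR) = (13² + 13² − 13²) / (2·13·13) = 169/338 = 0.5, so ∠CBR = 60°.

Therefore, the measure of angle ∠CBR = 60°.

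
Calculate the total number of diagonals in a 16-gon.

The number of diagonals in an n-gon is n(n - 3)/2.
For n = 16: 16(16 - 3)/2 = 16 × 13 / 2 = 104.

104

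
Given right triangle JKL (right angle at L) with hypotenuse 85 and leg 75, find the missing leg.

KL = sqrt(85^2 - 75^2) = sqrt(1600) = 40

40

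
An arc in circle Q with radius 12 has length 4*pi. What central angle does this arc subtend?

θ = 360 × 4*pi / (2π × 12) = 60° (rearranging arc length formula).

60°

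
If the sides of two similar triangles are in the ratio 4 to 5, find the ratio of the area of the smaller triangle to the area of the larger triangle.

The ratio of areas of similar triangles equals the square of the side ratio.
Side ratio = 4:5
Area ratio = (4/5)^2 = 16/25 = 16:25

16:25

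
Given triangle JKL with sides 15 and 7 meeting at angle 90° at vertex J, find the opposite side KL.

Since angle J = 90°, this is a right triangle and the law of cosines reduces to the Pythagorean theorem.
KL^2 = 15^2 + 7^2 = 274
KL = sqrt(274)

sqrt(274)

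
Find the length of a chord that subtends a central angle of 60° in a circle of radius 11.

Chord length = 2r sin(θ/2)
= 2 × 11 × sin(60°/2)
= 2 × 11 × sin(30°)
= 11

11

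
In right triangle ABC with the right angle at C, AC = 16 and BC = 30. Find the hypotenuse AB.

In a right triangle, the square of the hypotenuse equals the sum of the squares of the two legs.
The legs are 16 and 30, so the hypotenuse = sqrt(256 + 900) = sqrt(1156) = 34.

34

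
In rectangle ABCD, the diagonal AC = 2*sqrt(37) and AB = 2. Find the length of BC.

Using the Pythagorean theorem: d^2 = a^2 + b^2
b^2 = d^2 - a^2
b^2 = 148 - 4
b^2 = 144
b = sqrt(144) = 12

12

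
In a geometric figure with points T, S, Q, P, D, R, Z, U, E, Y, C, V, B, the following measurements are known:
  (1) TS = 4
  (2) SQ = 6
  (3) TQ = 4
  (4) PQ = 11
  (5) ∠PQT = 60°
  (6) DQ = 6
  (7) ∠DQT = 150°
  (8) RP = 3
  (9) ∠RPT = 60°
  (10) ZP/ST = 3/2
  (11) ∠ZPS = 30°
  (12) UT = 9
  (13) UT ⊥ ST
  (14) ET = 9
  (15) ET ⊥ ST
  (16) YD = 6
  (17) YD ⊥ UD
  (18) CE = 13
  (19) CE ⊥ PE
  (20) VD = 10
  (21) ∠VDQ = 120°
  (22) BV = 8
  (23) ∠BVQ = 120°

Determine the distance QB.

Step 1: By the law of cosines on triangle VDQ: VQ² = 10² + 6² − 2·10·6·cos(120°) = 196, so VQ = 14.
Step 2: By the law of cosines on triangle QVB: QB² = 14² + 8² − 2·14·8·cos(120°) = 372, so QB = 2·√93.

Therefore, the length of QB = 2·√93.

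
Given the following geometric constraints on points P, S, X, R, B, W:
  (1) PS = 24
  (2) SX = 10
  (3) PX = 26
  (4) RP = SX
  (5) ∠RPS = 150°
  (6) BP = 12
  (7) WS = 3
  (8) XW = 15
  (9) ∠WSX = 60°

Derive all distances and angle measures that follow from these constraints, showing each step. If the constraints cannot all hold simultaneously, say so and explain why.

These constraints are not satisfiable: by the triangle inequality in triangle SXW, (2) SX = 10 and (7) WS = 3 force XW ≤ 10 + 3 = 13, but (8) says XW = 15. No planar figure meets all of them, so nothing further can be derived.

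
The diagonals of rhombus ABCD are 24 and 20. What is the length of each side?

Half-diagonals are 12 and 10. side = sqrt(12^2 + 10^2) = sqrt(244) = 2*sqrt(61)

2*sqrt(61)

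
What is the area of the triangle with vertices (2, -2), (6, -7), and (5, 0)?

The Shoelace formula computes the area from vertex coordinates by summing cross products.
For vertices (2,-2), (6,-7), (5,0):
Signed sum = 2*-7 - 6*-2 + 6*0 - 5*-7 + 5*-2 - 2*0
= -2 + 35 + -10 = 23
Area = (1/2)|23| = 23/2.

23/2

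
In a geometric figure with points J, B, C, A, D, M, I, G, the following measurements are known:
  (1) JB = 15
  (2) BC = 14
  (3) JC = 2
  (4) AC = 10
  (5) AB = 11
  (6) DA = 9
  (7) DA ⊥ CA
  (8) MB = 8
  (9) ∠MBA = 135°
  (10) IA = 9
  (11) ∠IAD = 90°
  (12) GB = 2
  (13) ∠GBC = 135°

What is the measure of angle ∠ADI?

Step 1: By the law of cosines on triangle DAI: DI² = 9² + 9² − 2·9·9·cos(90°) = 162, so DI = 9·√2.
Step 2: By the inverse law of cosines on triangle ADI: cos(∠ADI) = (9² + (9·√2)² − 9²) / (2·9·9·√2) = 162/229.1 = 0.7071, so ∠ADI = 45°.

Therefore, the measure of angle ∠ADI = 45°.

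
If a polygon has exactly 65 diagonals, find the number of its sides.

Using d = n(n - 3)/2, we solve 65 = n(n - 3)/2.
So n(n - 3) = 130.
Testing n = 13: 13 * 10 = 130 = 130. Correct.
The polygon has 13 sides.

13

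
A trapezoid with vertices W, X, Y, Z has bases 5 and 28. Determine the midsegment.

The midsegment of a trapezoid = (base1 + base2) / 2
midsegment = (5 + 28) / 2
midsegment = 33 / 2
midsegment = 33/2

33/2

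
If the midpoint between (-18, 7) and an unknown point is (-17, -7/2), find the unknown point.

Using the midpoint formula: M = ((x1 + x2)/2, (y1 + y2)/2)
We know M = (-17, -7/2) and B = (-18, 7)
For x: -17 = (-18 + x2)/2, so x2 = 2*-17 - -18 = -16
For y: -7/2 = (7 + y2)/2, so y2 = 2*-7/2 - 7 = -14
A = (-16, -14)

(-16, -14)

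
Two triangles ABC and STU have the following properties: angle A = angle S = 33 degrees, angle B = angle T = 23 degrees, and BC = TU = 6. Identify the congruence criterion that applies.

The given information provides:
angle A = angle S = 33 degrees, angle B = angle T = 23 degrees, and BC = TU = 6
This matches the AAS congruence theorem.
Two pairs of corresponding angles and a non-included side are equal (Angle-Angle-Side).

AAS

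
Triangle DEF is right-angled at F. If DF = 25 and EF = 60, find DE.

By the Pythagorean theorem: DE^2 = DF^2 + EF^2
DE^2 = 25^2 + 60^2 = 625 + 3600 = 4225
DE = sqrt(4225) = 65

65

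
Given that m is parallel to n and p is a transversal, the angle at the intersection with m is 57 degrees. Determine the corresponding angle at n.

When a transversal crosses parallel lines, angles in the same position at each intersection are called corresponding angles.
These are always equal, so the answer is 57 degrees.

57 degrees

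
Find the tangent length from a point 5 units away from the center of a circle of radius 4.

The tangent, radius, and line from the external point to the center form a right triangle.
The right angle is where the tangent meets the radius.
By the Pythagorean theorem: tangent² + 4² = 5²
tangent² = 25 - 16 = 9
tangent = 3

3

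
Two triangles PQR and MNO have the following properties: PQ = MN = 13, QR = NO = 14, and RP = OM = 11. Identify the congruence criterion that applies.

The given information provides:
PQ = MN = 13, QR = NO = 14, and RP = OM = 11
This matches the SSS congruence theorem.
All three pairs of corresponding sides are equal (Side-Side-Side).

SSS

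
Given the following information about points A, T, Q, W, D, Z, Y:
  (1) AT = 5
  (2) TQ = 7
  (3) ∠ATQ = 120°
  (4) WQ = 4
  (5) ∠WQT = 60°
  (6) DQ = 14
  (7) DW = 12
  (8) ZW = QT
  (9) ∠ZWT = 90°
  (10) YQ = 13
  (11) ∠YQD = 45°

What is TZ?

From the given relations: ZW = QT = 7.
Step 1: By the law of cosines on triangle TQW: TW² = 7² + 4² − 2·7·4·cos(60°) = 37, so TW = √37.
Step 2: By the law of cosines on triangle TWZ: TZ² = √37² + 7² − 2·√37·7·cos(90°) = 86, so TZ = √86.

Therefore, the length of TZ = √86.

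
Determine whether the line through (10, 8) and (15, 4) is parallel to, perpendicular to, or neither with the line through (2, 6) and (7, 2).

Slope of line 1: m1 = (4 - 8)/(15 - 10) = -4/5 = -4/5
Slope of line 2: m2 = (2 - 6)/(7 - 2) = -4/5 = -4/5
Since m1 = m2 = -4/5, the lines are parallel.

Parallel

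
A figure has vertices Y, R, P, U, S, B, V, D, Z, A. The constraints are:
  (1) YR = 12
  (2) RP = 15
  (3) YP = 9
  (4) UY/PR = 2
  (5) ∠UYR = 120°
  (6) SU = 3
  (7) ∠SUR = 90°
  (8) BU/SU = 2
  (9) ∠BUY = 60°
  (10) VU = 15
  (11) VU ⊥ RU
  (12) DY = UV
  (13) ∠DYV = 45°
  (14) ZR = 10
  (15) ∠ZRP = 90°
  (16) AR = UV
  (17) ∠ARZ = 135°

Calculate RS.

From the given relations: UY = 2·PR = 2·15 = 30.
Step 1: By the law of cosines on triangle UYR: UR² = 30² + 12² − 2·30·12·cos(120°) = 1404, so UR = 6·√39.
Step 2: By the law of cosines on triangle RUS: RS² = (6·√39)² + 3² − 2·6·√39·3·cos(90°) = 1413, so RS = 3·√157.

Therefore, the length of RS = 3·√157.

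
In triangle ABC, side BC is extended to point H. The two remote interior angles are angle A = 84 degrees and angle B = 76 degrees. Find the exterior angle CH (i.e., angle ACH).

By the exterior angle theorem, an exterior angle of a triangle equals the sum of the two remote interior angles.
Exterior angle = angle A + angle B
Exterior angle = 84 + 76 = 160 degrees

160 degrees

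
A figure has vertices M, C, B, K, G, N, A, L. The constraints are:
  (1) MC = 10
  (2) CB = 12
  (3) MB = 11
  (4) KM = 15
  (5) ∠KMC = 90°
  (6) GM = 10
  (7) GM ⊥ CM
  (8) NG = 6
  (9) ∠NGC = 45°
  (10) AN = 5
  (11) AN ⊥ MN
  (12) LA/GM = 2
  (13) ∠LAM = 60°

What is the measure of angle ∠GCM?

Step 1: By the law of cosines on triangle CMG: CG² = 10² + 10² − 2·10·10·cos(90°) = 200, so CG = 10·√2.
Step 2: By the inverse law of cosines on triangle GCM: cos(∠GCM) = ((10·√2)² + 10² − 10²) / (2·10·√2·10) = 200/282.84 = 0.7071, so ∠GCM = 45°.

Therefore, the measure of angle ∠GCM = 45°.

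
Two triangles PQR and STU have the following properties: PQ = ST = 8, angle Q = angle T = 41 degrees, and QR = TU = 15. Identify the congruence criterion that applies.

The given information provides:
PQ = ST = 8, angle Q = angle T = 41 degrees, and QR = TU = 15
This matches the SAS congruence theorem.
Two pairs of corresponding sides and the included angle are equal (Side-Angle-Side).

SAS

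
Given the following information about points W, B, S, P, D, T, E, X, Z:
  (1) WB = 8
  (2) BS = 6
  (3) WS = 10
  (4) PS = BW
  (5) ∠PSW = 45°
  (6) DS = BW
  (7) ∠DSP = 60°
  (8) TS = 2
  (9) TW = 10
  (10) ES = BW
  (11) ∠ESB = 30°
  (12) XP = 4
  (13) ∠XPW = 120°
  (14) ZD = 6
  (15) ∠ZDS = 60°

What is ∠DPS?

From the given relations: PS = BW = 8; DS = BW = 8.
Step 1: By the law of cosines on triangle PSD: PD² = 8² + 8² − 2·8·8·cos(60°) = 64, so PD = 8.
Step 2: By the inverse law of cosines on triangle DPS: cos(∠DPS) = (8² + 8² − 8²) / (2·8·8) = 64/128 = 0.5, so ∠DPS = 60°.

Therefore, the measure of angle ∠DPS = 60°.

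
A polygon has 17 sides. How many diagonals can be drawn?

Each of the 17 vertices connects to 14 non-adjacent vertices via diagonals.
Total connections = 17 × 14 = 238, but each diagonal is counted twice.
Number of diagonals = 238 / 2 = 119.

119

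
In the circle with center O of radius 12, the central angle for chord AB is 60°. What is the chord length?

Chord length = 2r sin(θ/2)
= 2 × 12 × sin(60°/2)
= 2 × 12 × sin(30°)
= 12

12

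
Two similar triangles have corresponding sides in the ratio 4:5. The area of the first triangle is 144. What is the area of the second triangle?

For similar figures, the area ratio equals the square of the side ratio.
Side ratio (the first triangle to the second triangle) = 4:5, so area ratio = 4^2:5^2 = 16:25.
If the area of the first triangle is 144, then the area of the second triangle = 144 * (25/16) = 225.

225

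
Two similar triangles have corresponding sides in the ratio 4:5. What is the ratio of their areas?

Area ratio = (side ratio)^2 = (4/5)^2 = 16:25.

16:25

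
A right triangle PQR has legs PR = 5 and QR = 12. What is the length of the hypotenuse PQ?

PQ = sqrt(5^2 + 12^2) = sqrt(169) = 13

13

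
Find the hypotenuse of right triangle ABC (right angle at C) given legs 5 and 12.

By the Pythagorean theorem: AB^2 = AC^2 + BC^2
AB^2 = 5^2 + 12^2 = 25 + 144 = 169
AB = sqrt(169) = 13

13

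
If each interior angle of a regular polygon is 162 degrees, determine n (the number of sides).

The exterior angle is the supplement of the interior angle: 180 - 162 = 18 degrees.
Since the exterior angles of any convex polygon sum to 360 degrees, the number of sides is 360 / 18 = 20.

20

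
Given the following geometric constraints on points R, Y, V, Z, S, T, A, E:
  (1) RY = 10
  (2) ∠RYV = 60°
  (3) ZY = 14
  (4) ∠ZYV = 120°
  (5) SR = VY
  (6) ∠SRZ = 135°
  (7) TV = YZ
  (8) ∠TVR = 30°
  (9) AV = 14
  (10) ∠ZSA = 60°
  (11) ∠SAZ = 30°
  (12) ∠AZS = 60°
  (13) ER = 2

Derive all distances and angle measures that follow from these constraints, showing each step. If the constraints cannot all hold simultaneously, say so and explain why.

These constraints are not satisfiable: (10), (11) and (12) are the three interior angles of triangle ZSA, which must sum to 180°, but 60° + 30° + 60° = 150°. No planar figure meets all of them, so nothing further can be derived.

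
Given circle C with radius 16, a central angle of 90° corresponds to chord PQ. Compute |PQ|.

Drop a perpendicular from the center to the chord, bisecting both the chord and the central angle.
Each half-chord = r sin(θ/2) = 16 sin(45°).
The full chord = 2 × 16 × sin(45°) = 16*sqrt(2).

16*sqrt(2)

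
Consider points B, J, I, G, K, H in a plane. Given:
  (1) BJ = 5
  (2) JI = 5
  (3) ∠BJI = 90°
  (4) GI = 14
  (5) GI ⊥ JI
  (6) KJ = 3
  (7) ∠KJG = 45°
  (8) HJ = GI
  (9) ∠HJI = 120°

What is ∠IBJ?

Step 1: By the law of cosines on triangle BJI: BI² = 5² + 5² − 2·5·5·cos(90°) = 50, so BI = 5·√2.
Step 2: By the inverse law of cosines on triangle IBJ: cos(∠IBJ) = ((5·√2)² + 5² − 5²) / (2·5·√2·5) = 50/70.71 = 0.7071, so ∠IBJ = 45°.

Therefore, the measure of angle ∠IBJ = 45°.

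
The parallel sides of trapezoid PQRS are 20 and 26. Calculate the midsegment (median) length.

The midsegment (median) of a trapezoid connects the midpoints of the non-parallel sides.
Its length is the average of the two bases: (20 + 26) / 2 = 23.

23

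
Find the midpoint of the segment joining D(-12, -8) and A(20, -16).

M = ((x₁ + x₂)/2, (y₁ + y₂)/2)
= ((-12 + 20)/2, (-8 + -16)/2)
= (8/2, -24/2) = (4, -12)

(4, -12)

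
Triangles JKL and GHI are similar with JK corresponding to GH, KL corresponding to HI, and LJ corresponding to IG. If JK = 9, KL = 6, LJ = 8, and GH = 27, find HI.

Since the triangles are similar, the ratio of corresponding sides is constant.
Scale factor k = GH / JK = 27 / 9 = 3
HI = k * KL = 3 * 6 = 18

18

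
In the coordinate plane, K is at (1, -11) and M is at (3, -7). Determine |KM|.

d = sqrt((3 - 1)^2 + (-7 - -11)^2)
d = sqrt(2^2 + 4^2)
d = sqrt(4 + 16)
d = sqrt(20) = 2*sqrt(5)

2*sqrt(5)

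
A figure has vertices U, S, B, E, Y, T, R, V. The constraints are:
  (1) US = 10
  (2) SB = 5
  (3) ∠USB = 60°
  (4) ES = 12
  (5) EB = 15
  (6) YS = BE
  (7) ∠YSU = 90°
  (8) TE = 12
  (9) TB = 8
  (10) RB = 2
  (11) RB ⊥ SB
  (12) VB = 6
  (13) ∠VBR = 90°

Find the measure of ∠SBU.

Step 1: By the law of cosines on triangle BSU: BU² = 5² + 10² − 2·5·10·cos(60°) = 75, so BU = 5·√3.
Step 2: By the inverse law of cosines on triangle SBU: cos(∠SBU) = (5² + (5·√3)² − 10²) / (2·5·5·√3) = 0/86.6 = 0, so ∠SBU = 90°.

Therefore, the measure of angle ∠SBU = 90°.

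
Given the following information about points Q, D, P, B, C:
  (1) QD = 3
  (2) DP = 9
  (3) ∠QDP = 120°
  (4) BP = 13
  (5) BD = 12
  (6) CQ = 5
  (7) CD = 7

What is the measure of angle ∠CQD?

Step 1: By the inverse law of cosines on triangle CQD: cos(∠CQD) = (5² + 3² − 7²) / (2·5·3) = -15/30 = -0.5, so ∠CQD = 120°.

Therefore, the measure of angle ∠CQD = 120°.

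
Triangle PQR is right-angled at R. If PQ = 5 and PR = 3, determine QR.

QR = sqrt(5^2 - 3^2) = sqrt(16) = 4

4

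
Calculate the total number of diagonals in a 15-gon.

The number of diagonals in an n-gon is n(n - 3)/2.
For n = 15: 15(15 - 3)/2 = 15 × 12 / 2 = 90.

90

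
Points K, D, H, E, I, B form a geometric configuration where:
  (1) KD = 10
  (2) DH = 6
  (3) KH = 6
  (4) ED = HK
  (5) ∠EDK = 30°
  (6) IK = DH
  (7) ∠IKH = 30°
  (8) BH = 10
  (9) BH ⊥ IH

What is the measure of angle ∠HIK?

From the given relations: IK = DH = 6.
Step 1: By the law of cosines on triangle IKH: IH² = 6² + 6² − 2·6·6·cos(30°) = 9.65, so IH ≈ 3.11.
Step 2: By the inverse law of cosines on triangle HIK: cos(∠HIK) = (3.11² + 6² − 6²) / (2·3.11·6) = 9.65/37.27 = 0.2588, so ∠HIK = 75°.

Therefore, the measure of angle ∠HIK = 75°.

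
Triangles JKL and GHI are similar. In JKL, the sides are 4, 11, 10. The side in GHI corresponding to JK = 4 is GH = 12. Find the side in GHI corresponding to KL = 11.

Since the triangles are similar, the ratio of corresponding sides is constant.
Scale factor k = GH / JK = 12 / 4 = 3
HI = k * KL = 3 * 11 = 33

33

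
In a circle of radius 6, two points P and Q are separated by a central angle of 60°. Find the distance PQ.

Chord = 2(6) sin(30°) = 6

6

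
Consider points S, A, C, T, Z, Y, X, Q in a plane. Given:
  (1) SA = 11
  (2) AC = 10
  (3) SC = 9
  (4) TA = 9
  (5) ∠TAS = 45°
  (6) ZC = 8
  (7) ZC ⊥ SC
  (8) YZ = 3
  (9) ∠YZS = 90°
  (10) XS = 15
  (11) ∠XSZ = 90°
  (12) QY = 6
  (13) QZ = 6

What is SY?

Step 1: By the law of cosines on triangle ZCS: ZS² = 8² + 9² − 2·8·9·cos(90°) = 145, so ZS = √145.
Step 2: By the law of cosines on triangle SZY: SY² = √145² + 3² − 2·√145·3·cos(90°) = 154, so SY = √154.

Therefore, the length of SY = √154.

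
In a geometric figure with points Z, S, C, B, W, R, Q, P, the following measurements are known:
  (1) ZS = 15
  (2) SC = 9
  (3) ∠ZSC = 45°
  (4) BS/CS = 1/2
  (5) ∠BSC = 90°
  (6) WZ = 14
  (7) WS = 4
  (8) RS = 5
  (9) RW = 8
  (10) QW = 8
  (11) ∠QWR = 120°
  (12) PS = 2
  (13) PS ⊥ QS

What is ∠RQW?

Step 1: By the law of cosines on triangle QWR: QR² = 8² + 8² − 2·8·8·cos(120°) = 192, so QR = 8·√3.
Step 2: By the inverse law of cosines on triangle RQW: cos(∠RQW) = ((8·√3)² + 8² − 8²) / (2·8·√3·8) = 192/221.7 = 0.866, so ∠RQW = 30°.

Therefore, the measure of angle ∠RQW = 30°.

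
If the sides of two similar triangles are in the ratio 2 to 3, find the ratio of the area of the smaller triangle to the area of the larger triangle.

Area scales with the square of linear dimensions. If every length is multiplied by 2/3, then the area is multiplied by (2/3)^2 = 4/9.
The area ratio is 4:9.

4:9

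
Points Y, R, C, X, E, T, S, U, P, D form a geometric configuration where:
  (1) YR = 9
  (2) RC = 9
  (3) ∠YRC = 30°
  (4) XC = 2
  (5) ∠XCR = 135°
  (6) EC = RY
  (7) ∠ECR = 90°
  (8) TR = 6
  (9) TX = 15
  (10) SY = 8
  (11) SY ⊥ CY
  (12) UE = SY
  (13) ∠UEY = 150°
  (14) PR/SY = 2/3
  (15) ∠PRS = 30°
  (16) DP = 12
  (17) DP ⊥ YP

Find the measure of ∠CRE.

From the given relations: EC = RY = 9.
Step 1: By the law of cosines on triangle RCE: RE² = 9² + 9² − 2·9·9·cos(90°) = 162, so RE = 9·√2.
Step 2: By the inverse law of cosines on triangle CRE: cos(∠CRE) = (9² + (9·√2)² − 9²) / (2·9·9·√2) = 162/229.1 = 0.7071, so ∠CRE = 45°.

Therefore, the measure of angle ∠CRE = 45°.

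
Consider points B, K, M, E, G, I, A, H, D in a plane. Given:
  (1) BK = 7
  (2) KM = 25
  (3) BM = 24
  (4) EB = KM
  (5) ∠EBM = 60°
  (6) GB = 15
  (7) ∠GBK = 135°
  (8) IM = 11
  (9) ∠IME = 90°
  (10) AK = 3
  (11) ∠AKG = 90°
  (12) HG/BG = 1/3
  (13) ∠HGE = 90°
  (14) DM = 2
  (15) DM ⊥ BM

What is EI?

From the given relations: EB = KM = 25.
Step 1: By the law of cosines on triangle EBM: EM² = 25² + 24² − 2·25·24·cos(60°) = 601, so EM ≈ 24.52.
Step 2: By the law of cosines on triangle EMI: EI² = 24.52² + 11² − 2·24.52·11·cos(90°) = 722, so EI = 19·√2.

Therefore, the length of EI = 19·√2.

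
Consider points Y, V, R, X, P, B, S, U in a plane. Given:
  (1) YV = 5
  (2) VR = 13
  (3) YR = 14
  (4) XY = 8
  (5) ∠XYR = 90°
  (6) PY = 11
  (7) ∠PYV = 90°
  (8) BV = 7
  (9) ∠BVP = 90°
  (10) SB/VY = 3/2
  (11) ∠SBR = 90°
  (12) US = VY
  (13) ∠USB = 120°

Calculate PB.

Step 1: By the law of cosines on triangle VYP: VP² = 5² + 11² − 2·5·11·cos(90°) = 146, so VP = √146.
Step 2: By the law of cosines on triangle PVB: PB² = √146² + 7² − 2·√146·7·cos(90°) = 195, so PB = √195.

Therefore, the length of PB = √195.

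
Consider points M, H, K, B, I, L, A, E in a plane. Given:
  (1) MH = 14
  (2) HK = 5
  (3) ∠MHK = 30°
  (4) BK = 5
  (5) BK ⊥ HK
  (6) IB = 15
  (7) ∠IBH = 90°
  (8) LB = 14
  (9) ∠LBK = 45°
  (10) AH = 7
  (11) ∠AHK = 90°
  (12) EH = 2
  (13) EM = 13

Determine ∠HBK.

Step 1: By the law of cosines on triangle BKH: BH² = 5² + 5² − 2·5·5·cos(90°) = 50, so BH = 5·√2.
Step 2: By the inverse law of cosines on triangle HBK: cos(∠HBK) = ((5·√2)² + 5² − 5²) / (2·5·√2·5) = 50/70.71 = 0.7071, so ∠HBK = 45°.

Therefore, the measure of angle ∠HBK = 45°.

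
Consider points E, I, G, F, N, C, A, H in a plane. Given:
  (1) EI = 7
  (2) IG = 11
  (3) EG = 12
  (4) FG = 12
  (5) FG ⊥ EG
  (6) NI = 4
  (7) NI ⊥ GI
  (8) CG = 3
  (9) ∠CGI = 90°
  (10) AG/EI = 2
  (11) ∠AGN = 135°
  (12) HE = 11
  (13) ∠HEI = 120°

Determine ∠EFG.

Step 1: By the law of cosines on triangle FGE: FE² = 12² + 12² − 2·12·12·cos(90°) = 288, so FE = 12·√2.
Step 2: By the inverse law of cosines on triangle EFG: cos(∠EFG) = ((12·√2)² + 12² − 12²) / (2·12·√2·12) = 288/407.29 = 0.7071, so ∠EFG = 45°.

Therefore, the measure of angle ∠EFG = 45°.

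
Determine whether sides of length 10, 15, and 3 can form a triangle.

The longest side is 15. The other two sides sum to 3 + 10 = 13.
Since 13 ≤ 15, the two shorter sides cannot reach around to close the triangle.

No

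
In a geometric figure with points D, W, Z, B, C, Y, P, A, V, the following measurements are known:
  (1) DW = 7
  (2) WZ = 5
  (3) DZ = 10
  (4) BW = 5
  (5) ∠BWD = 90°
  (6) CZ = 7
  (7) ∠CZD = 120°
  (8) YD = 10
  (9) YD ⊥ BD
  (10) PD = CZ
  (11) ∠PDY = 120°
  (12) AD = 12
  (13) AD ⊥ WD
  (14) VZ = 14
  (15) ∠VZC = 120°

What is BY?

Step 1: By the law of cosines on triangle BWD: BD² = 5² + 7² − 2·5·7·cos(90°) = 74, so BD = √74.
Step 2: By the law of cosines on triangle BDY: BY² = √74² + 10² − 2·√74·10·cos(90°) = 174, so BY = √174.

Therefore, the length of BY = √174.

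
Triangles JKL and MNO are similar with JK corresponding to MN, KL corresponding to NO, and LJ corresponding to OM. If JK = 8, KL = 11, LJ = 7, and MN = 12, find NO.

Since the triangles are similar, the ratio of corresponding sides is constant.
Scale factor k = MN / JK = 12 / 8 = 3/2
NO = k * KL = 3/2 * 11 = 33/2

33/2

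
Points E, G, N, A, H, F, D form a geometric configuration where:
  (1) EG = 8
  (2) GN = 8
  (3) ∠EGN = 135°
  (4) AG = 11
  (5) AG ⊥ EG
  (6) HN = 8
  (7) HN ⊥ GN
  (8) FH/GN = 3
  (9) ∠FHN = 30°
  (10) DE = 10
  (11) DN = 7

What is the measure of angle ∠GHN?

Step 1: By the law of cosines on triangle HNG: HG² = 8² + 8² − 2·8·8·cos(90°) = 128, so HG = 8·√2.
Step 2: By the inverse law of cosines on triangle GHN: cos(∠GHN) = ((8·√2)² + 8² − 8²) / (2·8·√2·8) = 128/181.02 = 0.7071, so ∠GHN = 45°.

Therefore, the measure of angle ∠GHN = 45°.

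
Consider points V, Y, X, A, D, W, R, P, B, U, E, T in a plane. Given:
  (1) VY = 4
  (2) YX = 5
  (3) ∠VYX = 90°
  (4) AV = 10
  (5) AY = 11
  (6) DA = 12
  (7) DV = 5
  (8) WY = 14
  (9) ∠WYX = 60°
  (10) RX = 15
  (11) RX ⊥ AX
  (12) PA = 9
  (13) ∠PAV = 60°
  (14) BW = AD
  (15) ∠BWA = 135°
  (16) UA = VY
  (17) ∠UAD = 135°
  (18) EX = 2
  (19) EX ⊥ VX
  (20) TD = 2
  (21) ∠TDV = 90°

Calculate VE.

Step 1: By the law of cosines on triangle XYV: XV² = 5² + 4² − 2·5·4·cos(90°) = 41, so XV = √41.
Step 2: By the law of cosines on triangle VXE: VE² = √41² + 2² − 2·√41·2·cos(90°) = 45, so VE = 3·√5.

Therefore, the length of VE = 3·√5.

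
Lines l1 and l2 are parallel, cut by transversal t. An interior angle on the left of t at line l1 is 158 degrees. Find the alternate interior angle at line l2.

Alternate interior angles lie on opposite sides of the transversal, between the parallel lines.
By the alternate interior angle theorem, they are equal: 158 degrees.

158 degrees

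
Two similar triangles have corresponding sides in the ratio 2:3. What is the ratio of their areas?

Area scales with the square of linear dimensions. If every length is multiplied by 2/3, then the area is multiplied by (2/3)^2 = 4/9.
The area ratio is 4:9.

4:9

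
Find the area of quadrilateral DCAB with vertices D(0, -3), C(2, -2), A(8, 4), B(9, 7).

The Shoelace formula works by pairing each vertex with the next (cycling back to the first).
For each pair, compute x_i*y_(i+1) - x_(i+1)*y_i:
  (0*-2 - 2*-3) = 6
  (2*4 - 8*-2) = 24
  (8*7 - 9*4) = 20
  (9*-3 - 0*7) = -27
Taking half the absolute value of the total: Area = (1/2)(23) = 23/2.

23/2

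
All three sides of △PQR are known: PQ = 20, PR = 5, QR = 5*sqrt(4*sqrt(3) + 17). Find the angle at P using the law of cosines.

cos(P) = (20² + 5² - (5*sqrt(4*sqrt(3) + 17))²) / (2 × 20 × 5) = -sqrt(3)/2, so P = arccos(-sqrt(3)/2) = 150°.

150°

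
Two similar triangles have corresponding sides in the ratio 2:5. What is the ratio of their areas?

Area ratio = (side ratio)^2 = (2/5)^2 = 4:25.

4:25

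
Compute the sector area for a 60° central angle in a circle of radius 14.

The full circle has area πr² = π(14)² = 196*pi.
The sector covers 60° out of 360°, a fraction of 1/6.
Sector area = 196*pi × 1/6 = 98*pi/3.

98*pi/3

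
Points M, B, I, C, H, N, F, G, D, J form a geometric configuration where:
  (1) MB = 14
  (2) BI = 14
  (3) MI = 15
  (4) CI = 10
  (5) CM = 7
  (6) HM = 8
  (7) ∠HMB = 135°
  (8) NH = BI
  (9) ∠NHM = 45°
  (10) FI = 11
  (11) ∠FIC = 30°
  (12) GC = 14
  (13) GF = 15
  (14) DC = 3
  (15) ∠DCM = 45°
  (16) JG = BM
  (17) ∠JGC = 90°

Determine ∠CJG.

From the given relations: JG = BM = 14.
Step 1: By the law of cosines on triangle JGC: JC² = 14² + 14² − 2·14·14·cos(90°) = 392, so JC = 14·√2.
Step 2: By the inverse law of cosines on triangle CJG: cos(∠CJG) = ((14·√2)² + 14² − 14²) / (2·14·√2·14) = 392/554.37 = 0.7071, so ∠CJG = 45°.

Therefore, the measure of angle ∠CJG = 45°.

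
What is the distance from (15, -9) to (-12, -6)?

d = sqrt((-27)^2 + (3)^2) = sqrt(738) = 3*sqrt(82)

3*sqrt(82)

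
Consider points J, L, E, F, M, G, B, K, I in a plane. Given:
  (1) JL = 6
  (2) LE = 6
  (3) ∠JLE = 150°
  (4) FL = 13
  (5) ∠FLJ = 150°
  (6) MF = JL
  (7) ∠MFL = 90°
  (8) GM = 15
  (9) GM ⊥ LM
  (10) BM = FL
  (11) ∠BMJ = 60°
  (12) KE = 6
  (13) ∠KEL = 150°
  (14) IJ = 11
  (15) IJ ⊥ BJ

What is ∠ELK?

Step 1: By the law of cosines on triangle LEK: LK² = 6² + 6² − 2·6·6·cos(150°) = 134.35, so LK ≈ 11.59.
Step 2: By the inverse law of cosines on triangle ELK: cos(∠ELK) = (6² + 11.59² − 6²) / (2·6·11.59) = 134.35/139.09 = 0.9659, so ∠ELK = 15°.

Therefore, the measure of angle ∠ELK = 15°.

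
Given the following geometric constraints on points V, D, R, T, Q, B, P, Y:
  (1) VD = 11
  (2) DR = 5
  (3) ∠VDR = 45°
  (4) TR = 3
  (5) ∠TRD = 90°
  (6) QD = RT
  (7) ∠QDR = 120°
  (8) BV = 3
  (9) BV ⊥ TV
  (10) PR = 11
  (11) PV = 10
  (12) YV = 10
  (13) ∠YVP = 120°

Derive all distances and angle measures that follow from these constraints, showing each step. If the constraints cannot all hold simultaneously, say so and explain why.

The constraints are consistent.

From the given relations:
  QD = RT = 3

Step 1: From VD = 11, DR = 5, and ∠VDR = 45°, by the law of cosines:
  VR² = VD² + DR² - 2·VD·DR·cos(45°) = 121 + 25 - 77.78 = 68.22
  VR ≈ 8.26

Step 2: From DR = 5, RT = 3, and ∠DRT = 90°, by the law of cosines:
  DT² = DR² + RT² - 2·DR·RT·cos(90°) = 25 + 9 - 0 = 34
  DT = √34

Step 3: From RD = 5, DQ = 3, and ∠RDQ = 120°, by the law of cosines:
  RQ² = RD² + DQ² - 2·RD·DQ·cos(120°) = 25 + 9 + 15 = 49
  RQ = 7

Step 4: From PV = 10, VY = 10, and ∠PVY = 120°, by the law of cosines:
  PY² = PV² + VY² - 2·PV·VY·cos(120°) = 100 + 100 + 100 = 300
  PY = 10·√3

Step 5: From VD = 11, VR = 8.26, DR = 5, by the inverse law of cosines:
  cos(∠DVR) = (VD² + VR² - DR²) / (2·VD·VR)
  ∠DVR = 25.34°

Step 6: From VP = 10, VR = 8.26, PR = 11, by the inverse law of cosines:
  cos(∠PVR) = (VP² + VR² - PR²) / (2·VP·VR)
  ∠PVR = 73.39°

Step 7: From DR = 5, DT = √34, RT = 3, by the inverse law of cosines:
  cos(∠RDT) = (DR² + DT² - RT²) / (2·DR·DT)
  ∠RDT = 30.96°

Step 8: From RD = 5, RQ = 7, DQ = 3, by the inverse law of cosines:
  cos(∠DRQ) = (RD² + RQ² - DQ²) / (2·RD·RQ)
  ∠DRQ = 21.79°

Step 9: From RD = 5, RV = 8.26, DV = 11, by the inverse law of cosines:
  cos(∠DRV) = (RD² + RV² - DV²) / (2·RD·RV)
  ∠DRV = 109.66°

Step 10: From RP = 11, RV = 8.26, PV = 10, by the inverse law of cosines:
  cos(∠PRV) = (RP² + RV² - PV²) / (2·RP·RV)
  ∠PRV = 60.59°

Step 11: From TD = √34, TR = 3, DR = 5, by the inverse law of cosines:
  cos(∠DTR) = (TD² + TR² - DR²) / (2·TD·TR)
  ∠DTR = 59.04°

Step 12: From QD = 3, QR = 7, DR = 5, by the inverse law of cosines:
  cos(∠DQR) = (QD² + QR² - DR²) / (2·QD·QR)
  ∠DQR = 38.21°

Step 13: From PR = 11, PV = 10, RV = 8.26, by the inverse law of cosines:
  cos(∠RPV) = (PR² + PV² - RV²) / (2·PR·PV)
  ∠RPV = 46.02°

Step 14: From PV = 10, PY = 10·√3, VY = 10, by the inverse law of cosines:
  cos(∠VPY) = (PV² + PY² - VY²) / (2·PV·PY)
  ∠VPY = 30°

Step 15: From YP = 10·√3, YV = 10, PV = 10, by the inverse law of cosines:
  cos(∠PYV) = (YP² + YV² - PV²) / (2·YP·YV)
  ∠PYV = 30°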